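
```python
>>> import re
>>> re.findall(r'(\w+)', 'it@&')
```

Pattern: one or more of a word character (captured).
Scanning left to right: at [0:2] match 'it', group 1 = 'it'.
Because there's exactly one group, `findall` drops the full match and keeps group 1 from the one hit.

['it']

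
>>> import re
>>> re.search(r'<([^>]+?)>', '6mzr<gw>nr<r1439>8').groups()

`re.search` tries every starting position until one works.
The match spans [4:8] → '<gw>'.
Captured: group 1 = 'gw'.

('gw',)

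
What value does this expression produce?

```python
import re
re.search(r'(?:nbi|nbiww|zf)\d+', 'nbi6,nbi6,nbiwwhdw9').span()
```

`re.search` scans for the first position where the pattern succeeds.
The match spans [0:4] → 'nbi6'.

(0, 4)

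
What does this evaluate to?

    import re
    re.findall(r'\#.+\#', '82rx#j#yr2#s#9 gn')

['#j#yr2#s#']

No capturing groups, so `findall` returns the 1 full match string.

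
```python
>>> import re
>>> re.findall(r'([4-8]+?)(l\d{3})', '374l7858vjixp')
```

2 groups means the one result is a tuple of 2 captured strings — 1 here.

[('74', 'l785')]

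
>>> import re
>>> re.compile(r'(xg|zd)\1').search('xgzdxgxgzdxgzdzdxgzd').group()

`\1` is not a pattern — it's the concrete string captured by group 1, re-applied verbatim.
`re.search` scans for the first position where the pattern succeeds.
The match spans [4:8] → 'xgxg'.
Captured: group 1 = 'xg'.

'xgxg'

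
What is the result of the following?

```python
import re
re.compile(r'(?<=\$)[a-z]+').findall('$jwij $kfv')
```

['jwij', 'kfv']

Lookahead/lookbehind check context without consuming it, so the matched span excludes the asserted characters.
Matches: at [1:5] → 'jwij'; at [7:10] → 'kfv'.
`findall` yields the raw match text (2 of them) because the pattern has no groups.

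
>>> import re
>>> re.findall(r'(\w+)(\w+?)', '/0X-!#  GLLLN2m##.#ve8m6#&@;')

[('0', 'X'), ('GLLLN2', 'm'), ('ve8m', '6')]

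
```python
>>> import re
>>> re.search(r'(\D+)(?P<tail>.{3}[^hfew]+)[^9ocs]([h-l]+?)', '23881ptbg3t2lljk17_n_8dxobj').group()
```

This matches one or more of a non-digit (captured); then exactly 3 of any character, then one or more of any character except [hfew] (captured as 'tail'); then any character except [9ocs]; then one or more of a character in [h-l] (lazy) (captured).
The match spans [5:27] → 'ptbg3t2lljk17_n_8dxobj'.

'ptbg3t2lljk17_n_8dxobj'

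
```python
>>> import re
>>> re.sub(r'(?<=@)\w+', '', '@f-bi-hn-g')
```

'@-bi-hn-g'

The lookaround is zero-width — it requires the adjacent text to match without consuming it, so the asserted text isn't part of the match.
Matches: at [1:2] → 'f'.
Each match is replaced by ''.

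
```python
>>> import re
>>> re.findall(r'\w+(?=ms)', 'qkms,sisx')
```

['qk']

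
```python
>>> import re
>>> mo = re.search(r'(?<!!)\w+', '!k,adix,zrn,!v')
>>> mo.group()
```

A negative assertion filters positions out without eating any characters.
The match spans [3:7] → 'adix'.

'adix'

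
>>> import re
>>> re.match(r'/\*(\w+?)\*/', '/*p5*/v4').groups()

`match` is anchored at position 0; if the pattern doesn't fit there, it returns None.
The match spans [0:6] → '/*p5*/'.
Captured: group 1 = 'p5'.

('p5',)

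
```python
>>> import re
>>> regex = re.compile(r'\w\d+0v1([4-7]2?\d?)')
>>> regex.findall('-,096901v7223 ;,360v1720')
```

['720']

Pattern: a word character, then one or more of a digit, then the literal '0v1'; then a character in [4-7], then optionally the literal '2', then optionally a digit (captured).
`findall` collects group 1 from the one match (1 total).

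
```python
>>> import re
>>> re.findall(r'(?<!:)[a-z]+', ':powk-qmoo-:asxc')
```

['owk', 'qmoo', 'sxc']

Because the assertion is negative and zero-width, positions next to the forbidden text are skipped.
Matches: at [2:5] → 'owk'; at [6:10] → 'qmoo'; at [13:16] → 'sxc'.
Since nothing is captured, `findall` lists the 3 matched substrings directly.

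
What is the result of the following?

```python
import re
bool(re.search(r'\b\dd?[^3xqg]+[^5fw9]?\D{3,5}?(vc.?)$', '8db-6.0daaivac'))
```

This matches a word boundary (`\b`, zero-width); then a digit, then optionally the literal 'd'; then one or more of any character except [3xqg], then optionally any character except [5fw9], then 3 to 5 of a non-digit (lazy); then the literal 'vc', then optionally any character (captured); then anchored at the end.
Unlike `match`, `search` isn't anchored — it looks for the pattern anywhere in the string.
Here no position works, so the call returns None, and `bool(None)` is False.

False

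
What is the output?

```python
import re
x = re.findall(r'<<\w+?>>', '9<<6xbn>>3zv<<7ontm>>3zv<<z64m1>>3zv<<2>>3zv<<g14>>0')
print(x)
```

With no groups in the pattern, `findall` gives back each whole match — 5 here.

['<<6xbn>>', '<<7ontm>>', '<<z64m1>>', '<<2>>', '<<g14>>']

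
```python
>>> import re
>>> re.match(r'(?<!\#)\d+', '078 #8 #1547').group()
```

'078'

`re.match` only tries the pattern at the start of the string.
The match spans [0:3] → '078'.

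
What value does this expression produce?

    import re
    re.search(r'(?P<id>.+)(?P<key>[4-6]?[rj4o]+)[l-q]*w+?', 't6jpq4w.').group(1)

This matches one or more of any character (captured as 'id'); then optionally a character in [4-6], then one or more of one of [rj4o] (captured as 'key'); then zero or more of a character in [l-q], then one or more of the literal 'w' (lazy).
Unlike `match`, `search` isn't anchored — it looks for the pattern anywhere in the string.
The match spans [0:7] → 't6jpq4w'.
Captured: group 1 = 't6jpq', group 2 = '4'.

't6jpq'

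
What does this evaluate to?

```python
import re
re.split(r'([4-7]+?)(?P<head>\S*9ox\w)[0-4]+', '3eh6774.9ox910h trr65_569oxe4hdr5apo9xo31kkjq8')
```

The pattern matches one or more of a character in [4-7] (lazy) (captured); then zero or more of a non-whitespace character, then the literal '9ox', then a word character (captured as 'head'); then one or more of a character in [0-4].
The `?` after the quantifier makes it lazy — it takes as little as possible before letting the rest of the pattern try.
Matches to split on: at [3:14] → '6774.9ox910'; at [19:29] → '65_569oxe4'.
The group in the pattern means `split` returns the separators' captures alongside the pieces.

['3eh', '6', '774.9ox9', 'h trr', '6', '5_569oxe', 'hdr5apo9xo31kkjq8']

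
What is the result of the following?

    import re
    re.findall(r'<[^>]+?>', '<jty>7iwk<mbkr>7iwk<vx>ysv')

['<jty>', '<mbkr>', '<vx>']

`findall` yields the raw match text (3 of them) because the pattern has no groups.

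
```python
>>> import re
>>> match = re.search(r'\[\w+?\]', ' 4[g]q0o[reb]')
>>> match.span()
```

(2, 5)

`search` walks the string left to right and returns the first match it finds.
The match spans [2:5] → '[g]'.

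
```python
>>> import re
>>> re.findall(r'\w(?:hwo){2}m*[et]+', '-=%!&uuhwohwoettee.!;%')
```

`findall` yields the raw match text (1 of them) because the pattern has no groups.

['uhwohwoettee']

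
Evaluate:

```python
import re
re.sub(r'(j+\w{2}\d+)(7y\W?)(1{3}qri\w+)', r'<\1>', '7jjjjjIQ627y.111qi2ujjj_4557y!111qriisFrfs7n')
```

'7jjjjjIQ627y.111qi2u<jjj_455>'

Pattern: one or more of the literal 'j', then exactly 2 of a word character, then one or more of a digit (captured); then the literal '7y', then optionally a non-word character (captured); then exactly 3 of the literal '1', then the literal 'qri', then one or more of a word character (captured).
Matches: at [20:44] → 'jjj_4557y!111qriisFrfs7n'.
Each match is replaced using the text its own group 1 captured.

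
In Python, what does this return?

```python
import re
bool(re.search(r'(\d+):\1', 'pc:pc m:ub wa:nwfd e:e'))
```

After group 1 captures some text, `\1` only succeeds where that same text appears again.
Unlike `match`, `search` isn't anchored — it looks for the pattern anywhere in the string.
Here the pattern never matches, so the call returns None, and `bool(None)` is False.

False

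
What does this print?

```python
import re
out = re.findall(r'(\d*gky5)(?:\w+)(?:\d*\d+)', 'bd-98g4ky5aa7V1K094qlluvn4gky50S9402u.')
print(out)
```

['4gky5']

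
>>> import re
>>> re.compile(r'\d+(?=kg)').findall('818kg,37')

['818']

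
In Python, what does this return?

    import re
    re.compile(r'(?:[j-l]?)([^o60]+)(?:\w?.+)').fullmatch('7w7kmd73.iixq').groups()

('7w7kmd73.iix',)

The pattern matches optionally a character in [j-l] (non-capturing group); then one or more of any character except [o60] (captured); then optionally a word character, then one or more of any character (non-capturing group).
`re.fullmatch` is like wrapping the pattern in `^…$` (in single-line mode).
The match spans [0:13] → '7w7kmd73.iixq'.
Captured: group 1 = '7w7kmd73.iix'.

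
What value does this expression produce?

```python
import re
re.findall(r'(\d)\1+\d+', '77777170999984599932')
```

['7']

After group 1 captures some text, `\1` only succeeds where that same text appears again.
`findall` collects group 1 from the one match (1 total).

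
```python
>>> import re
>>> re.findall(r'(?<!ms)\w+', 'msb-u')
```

['msb', 'u']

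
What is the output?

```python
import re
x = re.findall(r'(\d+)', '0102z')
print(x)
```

The pattern matches one or more of a digit (captured).
Walking the string: at [0:4] match '0102', group 1 = '0102'.
`findall` collects group 1 from the one match (1 total).

['0102']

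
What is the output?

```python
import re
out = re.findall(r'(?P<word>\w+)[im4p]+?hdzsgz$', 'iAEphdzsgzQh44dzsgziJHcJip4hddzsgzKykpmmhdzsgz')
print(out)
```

Pattern: one or more of a word character (captured as 'word'); then one or more of one of [im4p] (lazy), then the literal 'hdz', then the literal 'sgz'; then anchored at the end.
Matches: at [0:46] match 'iAEphdzsgzQh44dzsgziJHcJip4hddzsgzKykpmmhdzsgz', group 1 = 'iAEphdzsgzQh44dzsgziJHcJip4hddzsgzKykpm'.
`findall` collects group 1 from the one match (1 total).

['iAEphdzsgzQh44dzsgziJHcJip4hddzsgzKykpm']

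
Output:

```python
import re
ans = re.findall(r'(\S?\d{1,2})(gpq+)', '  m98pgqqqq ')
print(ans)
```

[]

Pattern: optionally a non-whitespace character, then 1 to 2 of a digit (captured); then the literal 'gp', then one or more of a literal 'q' (captured).
With 2 capturing groups, `findall` returns a 2-tuple per match.
Nothing in the string satisfies the pattern, so the list is empty.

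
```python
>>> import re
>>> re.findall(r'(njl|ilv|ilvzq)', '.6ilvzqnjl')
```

`|` is ordered: at each position the engine commits to the first alternative that works.
Scanning left to right: at [2:5] match 'ilv', group 1 = 'ilv'; at [7:10] match 'njl', group 1 = 'njl'.
`findall` collects group 1 from each match (2 total).

['ilv', 'njl']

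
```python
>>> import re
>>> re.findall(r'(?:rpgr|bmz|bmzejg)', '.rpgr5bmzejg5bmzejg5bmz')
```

['rpgr', 'bmz', 'bmz', 'bmz']

Alternation tries branches left to right and keeps the first one that lets the overall match succeed at that position.
Scanning left to right: at [1:5] → 'rpgr'; at [6:9] → 'bmz'; at [13:16] → 'bmz'; at [20:23] → 'bmz'.
Since nothing is captured, `findall` lists the 4 matched substrings directly.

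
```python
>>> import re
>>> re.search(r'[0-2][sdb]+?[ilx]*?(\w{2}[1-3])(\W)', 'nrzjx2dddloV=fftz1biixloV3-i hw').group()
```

The pattern matches a character in [0-2], then one or more of one of [sdb] (lazy), then zero or more of one of [ilx] (lazy); then exactly 2 of a word character, then a character in [1-3] (captured); then a non-word character (captured).
`search` walks the string left to right and returns the first match it finds.
The match spans [17:27] → '1biixloV3-'.
Captured: group 1 = 'oV3', group 2 = '-'.

'1biixloV3-'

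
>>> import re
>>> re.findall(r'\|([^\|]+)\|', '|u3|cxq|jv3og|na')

Walking the string: at [0:4] match '|u3|', group 1 = 'u3'; at [7:14] match '|jv3og|', group 1 = 'jv3og'.
Because there's exactly one group, `findall` drops the full match and keeps group 1 from each hit.

['u3', 'jv3og']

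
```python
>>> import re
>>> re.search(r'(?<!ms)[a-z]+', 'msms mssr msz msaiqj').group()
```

'msms'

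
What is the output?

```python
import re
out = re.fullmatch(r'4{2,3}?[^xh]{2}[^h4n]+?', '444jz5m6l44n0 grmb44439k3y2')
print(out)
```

None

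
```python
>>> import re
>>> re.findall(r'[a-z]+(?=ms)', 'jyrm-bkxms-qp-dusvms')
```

['bkx', 'dusv']

The positive lookaround only admits positions where the adjacent text matches; those characters stay outside the span.
With no groups in the pattern, `findall` gives back each whole match — 2 here.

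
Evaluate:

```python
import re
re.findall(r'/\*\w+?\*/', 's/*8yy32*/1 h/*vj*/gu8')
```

Matches: at [1:10] → '/*8yy32*/'; at [13:19] → '/*vj*/'.
With no groups in the pattern, `findall` gives back each whole match — 2 here.

['/*8yy32*/', '/*vj*/']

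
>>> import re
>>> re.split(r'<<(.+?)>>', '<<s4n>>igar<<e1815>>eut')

['', 's4n', 'igar', 'e1815', 'eut']

Lazy quantifiers expand one character at a time until the remainder of the pattern can match.
Matches to split on: at [0:7] → '<<s4n>>'; at [11:20] → '<<e1815>>'.
`re.split` interleaves the captured-group text with the surrounding fragments.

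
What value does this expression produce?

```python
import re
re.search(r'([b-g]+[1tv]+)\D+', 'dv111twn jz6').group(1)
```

'dv111t'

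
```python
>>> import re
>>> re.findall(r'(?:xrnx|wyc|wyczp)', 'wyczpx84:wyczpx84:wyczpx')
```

Branches in `(...|...)` are attempted left-to-right; the first branch that allows the whole pattern to succeed is taken.
Walking the string: at [0:3] → 'wyc'; at [9:12] → 'wyc'; at [18:21] → 'wyc'.
No capturing groups, so `findall` returns the 3 full match strings.

['wyc', 'wyc', 'wyc']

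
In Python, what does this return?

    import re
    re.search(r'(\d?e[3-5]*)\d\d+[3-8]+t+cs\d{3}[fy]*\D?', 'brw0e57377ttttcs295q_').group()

The match spans [3:20] → '0e57377ttttcs295q'.

'0e57377ttttcs295q'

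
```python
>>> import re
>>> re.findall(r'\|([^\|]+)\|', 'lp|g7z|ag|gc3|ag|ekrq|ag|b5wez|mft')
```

['g7z', 'gc3', 'ekrq', 'b5wez']

Walking the string: at [2:7] match '|g7z|', group 1 = 'g7z'; at [9:14] match '|gc3|', group 1 = 'gc3'; at [16:22] match '|ekrq|', group 1 = 'ekrq'; at [24:31] match '|b5wez|', group 1 = 'b5wez'.
One capturing group, so `findall` returns just the captured substring from each match — 4 in all.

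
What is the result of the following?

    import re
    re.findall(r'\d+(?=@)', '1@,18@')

['1', '18']

Because the assertion is zero-width, the text it checks is not consumed and won't appear in the result.
`findall` yields the raw match text (2 of them) because the pattern has no groups.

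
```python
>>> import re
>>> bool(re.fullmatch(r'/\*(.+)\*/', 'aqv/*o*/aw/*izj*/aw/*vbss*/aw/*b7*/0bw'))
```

False

`re.fullmatch` is like wrapping the pattern in `^…$` (in single-line mode).
Here the string isn't matched end-to-end, so the call returns None, and `bool(None)` is False.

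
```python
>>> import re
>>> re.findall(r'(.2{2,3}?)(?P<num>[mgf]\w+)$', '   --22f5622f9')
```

This matches any character, then 2 to 3 of a literal '2' (lazy) (captured); then one of [mgf], then one or more of a word character (captured as 'num'); then anchored at the end.
Walking the string: at [4:14] match '-22f5622f9', groups = ('-22', 'f5622f9').
With 2 capturing groups, `findall` returns a 2-tuple per match.

[('-22', 'f5622f9')]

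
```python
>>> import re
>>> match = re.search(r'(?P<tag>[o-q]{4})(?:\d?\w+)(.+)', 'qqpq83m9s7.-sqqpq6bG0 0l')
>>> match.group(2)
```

The match spans [0:24] → 'qqpq83m9s7.-sqqpq6bG0 0l'.
Captured: group 1 = 'qqpq', group 2 = '.-sqqpq6bG0 0l'.

'.-sqqpq6bG0 0l'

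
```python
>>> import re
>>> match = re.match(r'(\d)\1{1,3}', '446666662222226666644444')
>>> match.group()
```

'44'

`\1` has to match the exact text group 1 already captured.
`match` is anchored at position 0; if the pattern doesn't fit there, it returns None.
The match spans [0:2] → '44'.
Captured: group 1 = '4'.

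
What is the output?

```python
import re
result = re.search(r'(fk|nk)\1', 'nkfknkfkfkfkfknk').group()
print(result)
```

The backreference `\1` re-matches whatever the first group consumed, character for character.
`re.search` tries every starting position until one works.
The match spans [6:10] → 'fkfk'.
Captured: group 1 = 'fk'.

fkfk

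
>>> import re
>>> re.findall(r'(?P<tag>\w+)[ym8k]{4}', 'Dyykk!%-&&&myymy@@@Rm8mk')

This matches one or more of a word character (captured as 'tag'); then exactly 4 of one of [ym8k].
Scanning left to right: at [0:5] match 'Dyykk', group 1 = 'D'; at [11:16] match 'myymy', group 1 = 'm'; at [19:24] match 'Rm8mk', group 1 = 'R'.
With a single group, `findall` returns only what that group captured — 3 items.

['D', 'm', 'R']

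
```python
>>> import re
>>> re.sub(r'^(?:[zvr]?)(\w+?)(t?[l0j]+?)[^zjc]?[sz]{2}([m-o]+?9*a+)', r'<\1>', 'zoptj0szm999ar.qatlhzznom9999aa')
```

The pattern matches anchored at the start of the string; then optionally one of [zvr] (non-capturing group); then one or more of a word character (lazy) (captured); then optionally the literal 't', then one or more of one of [l0j] (lazy) (captured); then optionally any character except [zjc], then exactly 2 of one of [sz]; then one or more of a character in [m-o] (lazy), then zero or more of a literal '9', then one or more of a literal 'a' (captured).
Matches: at [0:13] → 'zoptj0szm999a'.
The replacement refers to a captured group, so each match is rewritten using its own captured text.

'<op>r.qatlhzznom9999aa'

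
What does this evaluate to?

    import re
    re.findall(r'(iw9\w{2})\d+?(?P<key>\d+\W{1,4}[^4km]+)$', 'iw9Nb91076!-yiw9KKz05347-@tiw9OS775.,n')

[('iw9OS', '75.,n')]

Pattern: the literal 'iw9', then exactly 2 of a word character (captured); then one or more of a digit (lazy); then one or more of a digit, then 1 to 4 of a non-word character, then one or more of any character except [4km] (captured as 'key'); then anchored at the end.
A non-greedy quantifier consumes as few characters as it can — just enough that the remainder of the pattern still matches from where it stops; whatever follows it matches normally.
Matches: at [27:38] match 'iw9OS775.,n', groups = ('iw9OS', '75.,n').
`findall` packs the 2 group values into a tuple for every match.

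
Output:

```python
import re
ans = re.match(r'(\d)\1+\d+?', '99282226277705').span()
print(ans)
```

`\1` is not a pattern — it's the concrete string captured by group 1, re-applied verbatim.
`match` is anchored at position 0; if the pattern doesn't fit there, it returns None.
The match spans [0:3] → '992'.
Captured: group 1 = '9'.

(0, 3)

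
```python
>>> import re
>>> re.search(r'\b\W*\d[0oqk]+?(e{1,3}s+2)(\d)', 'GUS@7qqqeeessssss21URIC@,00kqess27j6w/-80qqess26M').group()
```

This matches a word boundary (`\b`, zero-width); then zero or more of a non-word character, then a digit, then one or more of one of [0oqk] (lazy); then 1 to 3 of the literal 'e', then one or more of a literal 's', then the literal '2' (captured); then a digit (captured).
`search` walks the string left to right and returns the first match it finds.
The match spans [3:19] → '@7qqqeeessssss21'.
Captured: group 1 = 'eeessssss2', group 2 = '1'.

'@7qqqeeessssss21'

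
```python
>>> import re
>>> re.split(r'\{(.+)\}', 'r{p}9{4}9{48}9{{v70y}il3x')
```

Matches to split on: at [1:21] → '{p}9{4}9{48}9{{v70y}'.
`re.split` interleaves the captured-group text with the surrounding fragments.

['r', 'p}9{4}9{48}9{{v70y', 'il3x']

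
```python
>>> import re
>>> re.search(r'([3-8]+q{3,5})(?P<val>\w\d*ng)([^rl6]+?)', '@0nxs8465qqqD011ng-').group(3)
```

The match spans [5:19] → '8465qqqD011ng-'.
Captured: group 1 = '8465qqq', group 2 = 'D011ng', group 3 = '-'.

'-'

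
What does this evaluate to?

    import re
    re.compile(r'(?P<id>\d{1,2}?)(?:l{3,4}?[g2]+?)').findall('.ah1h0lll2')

['0']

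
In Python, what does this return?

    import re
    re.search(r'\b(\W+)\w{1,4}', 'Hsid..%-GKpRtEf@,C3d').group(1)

'..%-'

This matches a word boundary (`\b`, zero-width); then one or more of a non-word character (captured); then 1 to 4 of a word character.
Unlike `match`, `search` isn't anchored — it looks for the pattern anywhere in the string.
The match spans [4:12] → '..%-GKpR'.
Captured: group 1 = '..%-'.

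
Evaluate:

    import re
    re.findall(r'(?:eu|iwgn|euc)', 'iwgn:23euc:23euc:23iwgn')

['iwgn', 'eu', 'eu', 'iwgn']

Branches in `(...|...)` are attempted left-to-right; the first branch that allows the whole pattern to succeed is taken.
Walking the string: at [0:4] → 'iwgn'; at [7:9] → 'eu'; at [13:15] → 'eu'; at [19:23] → 'iwgn'.
With no groups in the pattern, `findall` gives back each whole match — 4 here.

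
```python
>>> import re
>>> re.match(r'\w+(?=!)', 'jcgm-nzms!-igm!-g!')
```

The lookaround is zero-width — it requires the adjacent text to match without consuming it, so the asserted text isn't part of the match.
With `match`, the pattern is implicitly anchored at the beginning.
Here the string doesn't start with a match, so the call returns None.

None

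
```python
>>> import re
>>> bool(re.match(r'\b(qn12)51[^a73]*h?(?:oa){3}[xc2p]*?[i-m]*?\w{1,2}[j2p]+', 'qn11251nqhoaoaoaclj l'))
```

The pattern matches a word boundary (`\b`, zero-width); then the literal 'qn', then the literal '12' (captured); then the literal '51', then zero or more of any character except [a73]; then optionally a literal 'h', then the literal 'oa' repeated 3 times, then zero or more of one of [xc2p] (lazy); then zero or more of a character in [i-m] (lazy), then 1 to 2 of a word character, then one or more of one of [j2p].
`re.match` only tries the pattern at the start of the string.
Here position 0 doesn't satisfy it, so the call returns None, and `bool(None)` is False.

False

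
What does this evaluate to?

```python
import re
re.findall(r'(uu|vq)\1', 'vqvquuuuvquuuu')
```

The backreference `\1` re-matches whatever the first group consumed, character for character.
Matches: at [0:4] match 'vqvq', group 1 = 'vq'; at [4:8] match 'uuuu', group 1 = 'uu'; at [10:14] match 'uuuu', group 1 = 'uu'.
`findall` collects group 1 from each match (3 total).

['vq', 'uu', 'uu']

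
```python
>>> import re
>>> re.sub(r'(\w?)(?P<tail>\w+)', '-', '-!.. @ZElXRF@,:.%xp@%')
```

'-!.. @-@,:.%-@%'

This matches optionally a word character (captured); then one or more of a word character (captured as 'tail').
Matches: at [6:12] → 'ZElXRF'; at [17:19] → 'xp'.
Every occurrence is swapped for '-'.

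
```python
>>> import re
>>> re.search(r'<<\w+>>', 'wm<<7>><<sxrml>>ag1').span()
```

(2, 7)

`re.search` scans for the first position where the pattern succeeds.
The match spans [2:7] → '<<7>>'.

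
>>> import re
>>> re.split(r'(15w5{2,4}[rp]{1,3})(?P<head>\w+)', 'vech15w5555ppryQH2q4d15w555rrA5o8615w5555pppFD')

['vech', '15w5555ppr', 'yQH2q4d15w555rrA5o8615w5555pppFD', '']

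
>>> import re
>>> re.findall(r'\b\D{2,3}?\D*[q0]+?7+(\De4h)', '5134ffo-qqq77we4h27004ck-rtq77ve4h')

The pattern matches a word boundary (`\b`, zero-width); then 2 to 3 of a non-digit (lazy), then zero or more of a non-digit, then one or more of one of [q0] (lazy); then one or more of a literal '7'; then a non-digit, then the literal 'e4h' (captured).
Walking the string: at [7:17] match '-qqq77we4h', group 1 = 'we4h'; at [24:34] match '-rtq77ve4h', group 1 = 've4h'.
One capturing group, so `findall` returns just the captured substring from each match — 2 in all.

['we4h', 've4h']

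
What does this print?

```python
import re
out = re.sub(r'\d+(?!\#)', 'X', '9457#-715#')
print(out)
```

X7#-X5#

`(?!…)`/`(?<!…)` only lets a position through if the neighbouring text does NOT match; no characters are consumed.
Each match is replaced by 'X'.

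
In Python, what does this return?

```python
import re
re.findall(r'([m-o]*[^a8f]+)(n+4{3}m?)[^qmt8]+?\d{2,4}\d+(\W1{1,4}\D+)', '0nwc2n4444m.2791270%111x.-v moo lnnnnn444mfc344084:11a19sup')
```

`findall` packs the 3 group values into a tuple for every match.

[('0nwc2n4444m.2791270%111x.-v moo lnnnn', 'n444m', ':11a')]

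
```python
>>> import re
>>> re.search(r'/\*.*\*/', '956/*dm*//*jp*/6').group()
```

The match spans [3:15] → '/*dm*//*jp*/'.

'/*dm*//*jp*/'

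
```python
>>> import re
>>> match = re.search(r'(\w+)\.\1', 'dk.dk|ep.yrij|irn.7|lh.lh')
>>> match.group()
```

'dk.dk'

A backreference is literal: `\1` must see the identical characters the first group matched.
`re.search` tries every starting position until one works.
The match spans [0:5] → 'dk.dk'.
Captured: group 1 = 'dk'.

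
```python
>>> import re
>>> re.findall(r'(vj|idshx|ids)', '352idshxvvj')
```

['idshx', 'vj']

Alternation tries branches left to right and keeps the first one that lets the overall match succeed at that position.
One capturing group, so `findall` returns just the captured substring from each match — 2 in all.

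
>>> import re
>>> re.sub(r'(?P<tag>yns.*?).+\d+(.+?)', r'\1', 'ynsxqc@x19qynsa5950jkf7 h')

This matches the literal 'yns', then zero or more of any character (lazy) (captured as 'tag'); then one or more of any character; then one or more of a digit; then one or more of any character (lazy) (captured).
Lazy quantifiers expand one character at a time until the remainder of the pattern can match.
Matches: at [0:24] → 'ynsxqc@x19qynsa5950jkf7 '.
The replacement refers to a captured group, so each match is rewritten using its own captured text.

'ynsh'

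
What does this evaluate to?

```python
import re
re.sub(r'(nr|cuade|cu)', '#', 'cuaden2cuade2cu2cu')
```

'#n2#2#2#'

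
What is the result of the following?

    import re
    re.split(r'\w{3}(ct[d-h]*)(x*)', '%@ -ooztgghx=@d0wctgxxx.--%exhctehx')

Pattern: exactly 3 of a word character; then the literal 'ct', then zero or more of a character in [d-h] (captured); then zero or more of a literal 'x' (captured).
Matches to split on: at [14:23] → 'd0wctgxxx'; at [27:35] → 'exhctehx'.
The group in the pattern means `split` returns the separators' captures alongside the pieces.

['%@ -ooztgghx=@', 'ctg', 'xxx', '.--%', 'cteh', 'x', '']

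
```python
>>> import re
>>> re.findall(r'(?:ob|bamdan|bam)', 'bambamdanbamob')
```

`|` is ordered: at each position the engine commits to the first alternative that works.
Walking the string: at [0:3] → 'bam'; at [3:9] → 'bamdan'; at [9:12] → 'bam'; at [12:14] → 'ob'.
Since nothing is captured, `findall` lists the 4 matched substrings directly.

['bam', 'bamdan', 'bam', 'ob']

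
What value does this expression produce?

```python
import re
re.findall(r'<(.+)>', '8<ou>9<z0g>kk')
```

['ou>9<z0g']

Matches: at [1:11] match '<ou>9<z0g>', group 1 = 'ou>9<z0g'.
`findall` collects group 1 from the one match (1 total).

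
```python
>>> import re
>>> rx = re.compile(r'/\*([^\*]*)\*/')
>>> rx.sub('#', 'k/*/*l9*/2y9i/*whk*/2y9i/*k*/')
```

Matches: at [3:9] → '/*l9*/'; at [13:20] → '/*whk*/'; at [24:29] → '/*k*/'.
`sub` substitutes '#' at each match site.

'k/*#2y9i#2y9i#'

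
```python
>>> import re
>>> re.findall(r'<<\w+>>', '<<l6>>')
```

['<<l6>>']

Since nothing is captured, `findall` lists the 1 matched substring directly.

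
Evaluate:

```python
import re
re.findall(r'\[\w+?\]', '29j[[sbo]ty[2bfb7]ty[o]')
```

['[sbo]', '[2bfb7]', '[o]']

Walking the string: at [4:9] → '[sbo]'; at [11:18] → '[2bfb7]'; at [20:23] → '[o]'.
With no groups in the pattern, `findall` gives back each whole match — 3 here.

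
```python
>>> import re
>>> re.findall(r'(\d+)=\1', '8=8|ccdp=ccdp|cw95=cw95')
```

The backreference `\1` re-matches whatever the first group consumed, character for character.
Scanning left to right: at [0:3] match '8=8', group 1 = '8'.
One capturing group, so `findall` returns just the captured substring from the one match — 1 in all.

['8']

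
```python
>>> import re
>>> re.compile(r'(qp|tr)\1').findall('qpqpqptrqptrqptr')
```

['qp']

`\1` is not a pattern — it's the concrete string captured by group 1, re-applied verbatim.
With a single group, `findall` returns only what that group captured — 1 item.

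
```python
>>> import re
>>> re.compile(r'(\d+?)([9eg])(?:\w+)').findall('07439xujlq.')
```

Pattern: one or more of a digit (lazy) (captured); then one of [9eg] (captured); then one or more of a word character (non-capturing group).
`findall` packs the 2 group values into a tuple for every match.

[('0743', '9')]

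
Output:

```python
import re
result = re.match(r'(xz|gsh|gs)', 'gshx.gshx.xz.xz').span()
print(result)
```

Alternation isn't longest-match — the leftmost alternative that fits at this position is chosen.
With `match`, the pattern is implicitly anchored at the beginning.
The match spans [0:3] → 'gsh'.
Captured: group 1 = 'gsh'.

(0, 3)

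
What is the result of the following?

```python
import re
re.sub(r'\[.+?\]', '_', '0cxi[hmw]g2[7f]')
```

'0cxi_g2_'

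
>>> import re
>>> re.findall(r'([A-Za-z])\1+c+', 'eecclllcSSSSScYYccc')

['e', 'l', 'S', 'Y']

A backreference is literal: `\1` must see the identical characters the first group matched.
Matches: at [0:4] match 'eecc', group 1 = 'e'; at [4:8] match 'lllc', group 1 = 'l'; at [8:14] match 'SSSSSc', group 1 = 'S'; at [14:19] match 'YYccc', group 1 = 'Y'.
With a single group, `findall` returns only what that group captured — 4 items.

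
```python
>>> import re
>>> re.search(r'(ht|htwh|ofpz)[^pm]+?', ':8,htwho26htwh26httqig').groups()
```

('ht',)

The match spans [3:6] → 'htw'.
Captured: group 1 = 'ht'.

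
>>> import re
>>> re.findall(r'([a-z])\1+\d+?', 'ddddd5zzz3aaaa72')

['d', 'z', 'a']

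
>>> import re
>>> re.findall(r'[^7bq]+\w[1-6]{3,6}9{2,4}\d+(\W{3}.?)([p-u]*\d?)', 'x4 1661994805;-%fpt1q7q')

[(';-%f', 'pt1')]

Pattern: one or more of any character except [7bq]; then a word character, then 3 to 6 of a character in [1-6], then 2 to 4 of a literal '9'; then one or more of a digit; then exactly 3 of a non-word character, then optionally any character (captured); then zero or more of a character in [p-u], then optionally a digit (captured).
With 2 capturing groups, `findall` returns a 2-tuple per match.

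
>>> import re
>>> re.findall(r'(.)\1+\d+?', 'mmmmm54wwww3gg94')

A backreference is literal: `\1` must see the identical characters the first group matched.
With a single group, `findall` returns only what that group captured — 3 items.

['m', 'w', 'g']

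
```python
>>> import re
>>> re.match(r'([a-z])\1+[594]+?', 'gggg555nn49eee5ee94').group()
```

After group 1 captures some text, `\1` only succeeds where that same text appears again.
`match` is anchored at position 0; if the pattern doesn't fit there, it returns None.
The match spans [0:5] → 'gggg5'.
Captured: group 1 = 'g'.

'gggg5'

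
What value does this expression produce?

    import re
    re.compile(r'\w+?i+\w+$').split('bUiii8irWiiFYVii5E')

Pattern: one or more of a word character (lazy); then one or more of the literal 'i', then one or more of a word character; then anchored at the end.
`split` removes every match and returns the 2 fragments in between.

['', '']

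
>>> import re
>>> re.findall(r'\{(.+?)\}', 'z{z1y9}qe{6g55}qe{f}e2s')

['z1y9', '6g55', 'f']

Because the quantifier is non-greedy, it stops expanding at the earliest point where the rest of the pattern can succeed.
`findall` collects group 1 from each match (3 total).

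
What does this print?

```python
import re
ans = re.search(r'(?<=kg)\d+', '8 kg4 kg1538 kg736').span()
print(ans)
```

The `(?=…)`/`(?<=…)` assertion just peeks at neighbouring text; it doesn't advance the match position.
`re.search` tries every starting position until one works.
The match spans [4:5] → '4'.

(4, 5)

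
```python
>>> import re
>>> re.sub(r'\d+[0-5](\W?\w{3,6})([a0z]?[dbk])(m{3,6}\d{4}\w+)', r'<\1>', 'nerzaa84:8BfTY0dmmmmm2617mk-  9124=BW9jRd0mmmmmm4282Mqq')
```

'nerzaa<:8BfTY0>-  9124=BW9jRd0mmmmmm4282Mqq'

This matches one or more of a digit, then a character in [0-5]; then optionally a non-word character, then 3 to 6 of a word character (captured); then optionally one of [a0z], then one of [dbk] (captured); then 3 to 6 of a literal 'm', then exactly 4 of a digit, then one or more of a word character (captured).
Matches: at [6:27] → '84:8BfTY0dmmmmm2617mk'.
`\1` in the replacement pulls in group 1's text for each match.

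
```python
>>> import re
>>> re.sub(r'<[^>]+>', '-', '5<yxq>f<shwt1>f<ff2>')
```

'5-f-f-'

Matches: at [1:6] → '<yxq>'; at [7:14] → '<shwt1>'; at [15:20] → '<ff2>'.
Every occurrence is swapped for '-'.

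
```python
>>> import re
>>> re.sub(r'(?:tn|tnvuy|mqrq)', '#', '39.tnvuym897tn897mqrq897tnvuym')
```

Alternation tries branches left to right and keeps the first one that lets the overall match succeed at that position.
Matches: at [3:5] → 'tn'; at [12:14] → 'tn'; at [17:21] → 'mqrq'; at [24:26] → 'tn'.
Each match is replaced by '#'.

'39.#vuym897#897#897#vuym'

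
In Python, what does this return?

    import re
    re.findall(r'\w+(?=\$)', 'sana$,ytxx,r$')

['sana', 'r']

The lookaround is zero-width — it requires the adjacent text to match without consuming it, so the asserted text isn't part of the match.
Since nothing is captured, `findall` lists the 2 matched substrings directly.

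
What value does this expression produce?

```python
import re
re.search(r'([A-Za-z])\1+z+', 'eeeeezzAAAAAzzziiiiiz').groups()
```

('e',)

The match spans [0:7] → 'eeeeezz'.
Captured: group 1 = 'e'.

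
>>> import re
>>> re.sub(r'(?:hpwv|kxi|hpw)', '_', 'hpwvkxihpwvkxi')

'____'

The regex engine tests alternatives in the order written; an earlier branch that matches wins even if a later one would match more.
Every occurrence is swapped for '_'.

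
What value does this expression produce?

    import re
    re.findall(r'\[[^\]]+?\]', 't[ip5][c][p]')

With no groups in the pattern, `findall` gives back each whole match — 3 here.

['[ip5]', '[c]', '[p]']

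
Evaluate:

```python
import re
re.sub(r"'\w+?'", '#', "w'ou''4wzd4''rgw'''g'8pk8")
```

"w###'#8pk8"

Matches: at [1:5] → "'ou'"; at [5:12] → "'4wzd4'"; at [12:17] → "'rgw'"; at [18:21] → "'g'".
Each match is replaced by '#'.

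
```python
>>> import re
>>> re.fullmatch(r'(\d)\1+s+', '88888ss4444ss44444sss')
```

None

`fullmatch` succeeds only if the pattern covers the string from start to end.
Here the string isn't matched end-to-end, so the call returns None.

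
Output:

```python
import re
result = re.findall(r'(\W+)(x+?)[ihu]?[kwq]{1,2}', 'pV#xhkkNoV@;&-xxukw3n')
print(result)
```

This matches one or more of a non-word character (captured); then one or more of a literal 'x' (lazy) (captured); then optionally one of [ihu], then 1 to 2 of one of [kwq].
Matches: at [2:7] match '#xhkk', groups = ('#', 'x'); at [10:19] match '@;&-xxukw', groups = ('@;&-', 'xx').
With 2 capturing groups, `findall` returns a 2-tuple per match.

[('#', 'x'), ('@;&-', 'xx')]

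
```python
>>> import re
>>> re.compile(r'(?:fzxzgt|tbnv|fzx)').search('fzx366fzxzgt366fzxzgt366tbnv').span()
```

Unlike `match`, `search` isn't anchored — it looks for the pattern anywhere in the string.
The match spans [0:3] → 'fzx'.

(0, 3)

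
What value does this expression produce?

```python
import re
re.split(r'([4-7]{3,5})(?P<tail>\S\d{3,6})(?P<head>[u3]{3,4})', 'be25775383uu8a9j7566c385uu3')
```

['be25775383uu8a9j', '7566', 'c385', 'uu3', '']

This matches 3 to 5 of a character in [4-7] (captured); then a non-whitespace character, then 3 to 6 of a digit (captured as 'tail'); then 3 to 4 of one of [u3] (captured as 'head').
Matches to split on: at [16:27] → '7566c385uu3'.
With a capturing group present, the delimiter's captured portion is kept in the result list.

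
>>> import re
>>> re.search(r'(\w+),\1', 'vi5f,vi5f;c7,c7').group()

After group 1 captures some text, `\1` only succeeds where that same text appears again.
The match spans [0:9] → 'vi5f,vi5f'.

'vi5f,vi5f'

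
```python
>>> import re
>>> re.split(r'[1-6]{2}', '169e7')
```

['', '9e7']

`split` removes every match and returns the 2 fragments in between.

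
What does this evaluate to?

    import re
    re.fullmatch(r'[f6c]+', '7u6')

`fullmatch` succeeds only if the pattern covers the string from start to end.
Here there's no way to consume every character, so the call returns None.

None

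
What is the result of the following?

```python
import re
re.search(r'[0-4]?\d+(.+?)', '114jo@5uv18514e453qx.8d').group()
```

'114j'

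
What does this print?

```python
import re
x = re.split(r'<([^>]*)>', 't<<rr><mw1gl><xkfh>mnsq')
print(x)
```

Matches to split on: at [1:6] → '<<rr>'; at [6:13] → '<mw1gl>'; at [13:19] → '<xkfh>'.
With a capturing group present, the delimiter's captured portion is kept in the result list.

['t', '<rr', '', 'mw1gl', '', 'xkfh', 'mnsq']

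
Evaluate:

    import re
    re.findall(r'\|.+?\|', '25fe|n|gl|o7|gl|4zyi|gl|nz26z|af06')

With the lazy modifier that quantifier settles for the fewest repetitions that let the rest of the pattern succeed (the atoms after it are unaffected and can still be greedy).
Walking the string: at [4:7] → '|n|'; at [9:13] → '|o7|'; at [15:21] → '|4zyi|'; at [23:30] → '|nz26z|'.
`findall` yields the raw match text (4 of them) because the pattern has no groups.

['|n|', '|o7|', '|4zyi|', '|nz26z|']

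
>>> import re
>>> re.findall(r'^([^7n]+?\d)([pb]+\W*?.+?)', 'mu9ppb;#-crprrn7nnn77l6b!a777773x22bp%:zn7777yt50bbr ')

This matches anchored at the start of the string; then one or more of any character except [7n] (lazy), then a digit (captured); then one or more of one of [pb], then zero or more of a non-word character (lazy), then one or more of any character (lazy) (captured).
A `+?`/`*?`/`{m,n}?` starts at its minimum and grows only as far as needed for what follows to match.
Matches: at [0:7] match 'mu9ppb;', groups = ('mu9', 'ppb;').
2 groups means the one result is a tuple of 2 captured strings — 1 here.

[('mu9', 'ppb;')]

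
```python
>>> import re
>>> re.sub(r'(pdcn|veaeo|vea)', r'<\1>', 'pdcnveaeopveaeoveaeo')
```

'<pdcn><veaeo>p<veaeo><veaeo>'

Alternation tries branches left to right and keeps the first one that lets the overall match succeed at that position.
`\1` in the replacement pulls in group 1's text for each match.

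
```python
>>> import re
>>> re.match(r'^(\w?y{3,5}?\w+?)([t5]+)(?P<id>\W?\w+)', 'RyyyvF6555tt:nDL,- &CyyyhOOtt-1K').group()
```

'RyyyvF6555tt:nDL'

This matches anchored at the start of the string; then optionally a word character, then 3 to 5 of a literal 'y' (lazy), then one or more of a word character (lazy) (captured); then one or more of one of [t5] (captured); then optionally a non-word character, then one or more of a word character (captured as 'id').
`re.match` won't scan ahead — the pattern has to work from the very first character.
The match spans [0:16] → 'RyyyvF6555tt:nDL'.
Captured: group 1 = 'RyyyvF6', group 2 = '555tt', group 3 = ':nDL'.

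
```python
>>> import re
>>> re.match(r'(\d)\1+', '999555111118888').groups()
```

The match spans [0:3] → '999'.
Captured: group 1 = '9'.

('9',)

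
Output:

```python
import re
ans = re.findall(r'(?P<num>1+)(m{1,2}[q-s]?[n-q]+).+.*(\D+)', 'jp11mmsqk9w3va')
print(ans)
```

[('11', 'mmsq', 'a')]

Pattern: one or more of a literal '1' (captured as 'num'); then 1 to 2 of the literal 'm', then optionally a character in [q-s], then one or more of a character in [n-q] (captured); then one or more of any character, then zero or more of any character; then one or more of a non-digit (captured).
Scanning left to right: at [2:14] match '11mmsqk9w3va', groups = ('11', 'mmsq', 'a').
3 groups means the one result is a tuple of 3 captured strings — 1 here.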